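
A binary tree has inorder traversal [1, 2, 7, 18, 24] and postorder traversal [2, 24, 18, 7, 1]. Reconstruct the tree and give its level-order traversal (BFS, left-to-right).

Inorder:   [1, 2, 7, 18, 24]
Postorder: [2, 24, 18, 7, 1]
Algorithm: postorder visits root last, so walk postorder right-to-left;
each value is the root of the current inorder slice — split it at that
value, recurse on the right subtree first, then the left.
Recursive splits:
  root=1; inorder splits into left=[], right=[2, 7, 18, 24]
  root=7; inorder splits into left=[2], right=[18, 24]
  root=18; inorder splits into left=[], right=[24]
  root=24; inorder splits into left=[], right=[]
  root=2; inorder splits into left=[], right=[]
Reconstructed level-order: [1, 7, 2, 18, 24]


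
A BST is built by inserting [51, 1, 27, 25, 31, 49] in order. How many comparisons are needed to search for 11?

Search path for 11: 51 -> 1 -> 27 -> 25
Found: False
Comparisons: 4


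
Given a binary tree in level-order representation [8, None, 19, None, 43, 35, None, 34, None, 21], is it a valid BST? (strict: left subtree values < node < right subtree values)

Level-order array: [8, None, 19, None, 43, 35, None, 34, None, 21]
Validate using subtree bounds (lo, hi): at each node, require lo < value < hi,
then recurse left with hi=value and right with lo=value.
Preorder trace (stopping at first violation):
  at node 8 with bounds (-inf, +inf): OK
  at node 19 with bounds (8, +inf): OK
  at node 43 with bounds (19, +inf): OK
  at node 35 with bounds (19, 43): OK
  at node 34 with bounds (19, 35): OK
  at node 21 with bounds (19, 34): OK
No violation found at any node.
Result: Valid BST


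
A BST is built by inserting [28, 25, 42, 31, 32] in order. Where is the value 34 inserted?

Starting tree (level order): [28, 25, 42, None, None, 31, None, None, 32]
Insertion path: 28 -> 42 -> 31 -> 32
Result: insert 34 as right child of 32
Final tree (level order): [28, 25, 42, None, None, 31, None, None, 32, None, 34]


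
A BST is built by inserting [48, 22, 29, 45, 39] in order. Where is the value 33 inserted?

Starting tree (level order): [48, 22, None, None, 29, None, 45, 39]
Insertion path: 48 -> 22 -> 29 -> 45 -> 39
Result: insert 33 as left child of 39
Final tree (level order): [48, 22, None, None, 29, None, 45, 39, None, 33]


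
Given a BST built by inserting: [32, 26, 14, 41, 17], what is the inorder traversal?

Tree insertion order: [32, 26, 14, 41, 17]
Tree (level-order array): [32, 26, 41, 14, None, None, None, None, 17]
Inorder traversal: [14, 17, 26, 32, 41]


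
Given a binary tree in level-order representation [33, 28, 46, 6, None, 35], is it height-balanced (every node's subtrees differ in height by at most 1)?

Tree (level-order array): [33, 28, 46, 6, None, 35]
Definition: a tree is height-balanced if, at every node, |h(left) - h(right)| <= 1 (empty subtree has height -1).
Bottom-up per-node check:
  node 6: h_left=-1, h_right=-1, diff=0 [OK], height=0
  node 28: h_left=0, h_right=-1, diff=1 [OK], height=1
  node 35: h_left=-1, h_right=-1, diff=0 [OK], height=0
  node 46: h_left=0, h_right=-1, diff=1 [OK], height=1
  node 33: h_left=1, h_right=1, diff=0 [OK], height=2
All nodes satisfy the balance condition.
Result: Balanced


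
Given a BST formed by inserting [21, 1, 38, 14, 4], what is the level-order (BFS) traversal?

Tree insertion order: [21, 1, 38, 14, 4]
Tree (level-order array): [21, 1, 38, None, 14, None, None, 4]
BFS from the root, enqueuing left then right child of each popped node:
  queue [21] -> pop 21, enqueue [1, 38], visited so far: [21]
  queue [1, 38] -> pop 1, enqueue [14], visited so far: [21, 1]
  queue [38, 14] -> pop 38, enqueue [none], visited so far: [21, 1, 38]
  queue [14] -> pop 14, enqueue [4], visited so far: [21, 1, 38, 14]
  queue [4] -> pop 4, enqueue [none], visited so far: [21, 1, 38, 14, 4]
Result: [21, 1, 38, 14, 4]


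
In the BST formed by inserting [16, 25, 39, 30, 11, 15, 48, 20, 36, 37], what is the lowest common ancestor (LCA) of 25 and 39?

Tree insertion order: [16, 25, 39, 30, 11, 15, 48, 20, 36, 37]
Tree (level-order array): [16, 11, 25, None, 15, 20, 39, None, None, None, None, 30, 48, None, 36, None, None, None, 37]
In a BST, the LCA of p=25, q=39 is the first node v on the
root-to-leaf path with p <= v <= q (go left if both < v, right if both > v).
Walk from root:
  at 16: both 25 and 39 > 16, go right
  at 25: 25 <= 25 <= 39, this is the LCA
LCA = 25


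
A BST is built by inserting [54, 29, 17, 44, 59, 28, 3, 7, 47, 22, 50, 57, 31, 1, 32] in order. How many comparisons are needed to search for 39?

Search path for 39: 54 -> 29 -> 44 -> 31 -> 32
Found: False
Comparisons: 5


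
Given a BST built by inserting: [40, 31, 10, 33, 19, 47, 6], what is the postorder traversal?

Tree insertion order: [40, 31, 10, 33, 19, 47, 6]
Tree (level-order array): [40, 31, 47, 10, 33, None, None, 6, 19]
Postorder traversal: [6, 19, 10, 33, 31, 47, 40]


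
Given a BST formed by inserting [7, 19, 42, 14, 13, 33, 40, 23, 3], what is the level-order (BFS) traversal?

Tree insertion order: [7, 19, 42, 14, 13, 33, 40, 23, 3]
Tree (level-order array): [7, 3, 19, None, None, 14, 42, 13, None, 33, None, None, None, 23, 40]
BFS from the root, enqueuing left then right child of each popped node:
  queue [7] -> pop 7, enqueue [3, 19], visited so far: [7]
  queue [3, 19] -> pop 3, enqueue [none], visited so far: [7, 3]
  queue [19] -> pop 19, enqueue [14, 42], visited so far: [7, 3, 19]
  queue [14, 42] -> pop 14, enqueue [13], visited so far: [7, 3, 19, 14]
  queue [42, 13] -> pop 42, enqueue [33], visited so far: [7, 3, 19, 14, 42]
  queue [13, 33] -> pop 13, enqueue [none], visited so far: [7, 3, 19, 14, 42, 13]
  queue [33] -> pop 33, enqueue [23, 40], visited so far: [7, 3, 19, 14, 42, 13, 33]
  queue [23, 40] -> pop 23, enqueue [none], visited so far: [7, 3, 19, 14, 42, 13, 33, 23]
  queue [40] -> pop 40, enqueue [none], visited so far: [7, 3, 19, 14, 42, 13, 33, 23, 40]
Result: [7, 3, 19, 14, 42, 13, 33, 23, 40]


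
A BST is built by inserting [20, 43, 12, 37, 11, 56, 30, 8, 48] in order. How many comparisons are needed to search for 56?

Search path for 56: 20 -> 43 -> 56
Found: True
Comparisons: 3


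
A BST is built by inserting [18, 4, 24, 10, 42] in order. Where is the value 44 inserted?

Starting tree (level order): [18, 4, 24, None, 10, None, 42]
Insertion path: 18 -> 24 -> 42
Result: insert 44 as right child of 42
Final tree (level order): [18, 4, 24, None, 10, None, 42, None, None, None, 44]


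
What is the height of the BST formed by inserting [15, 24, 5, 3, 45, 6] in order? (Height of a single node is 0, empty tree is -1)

Insertion order: [15, 24, 5, 3, 45, 6]
Tree (level-order array): [15, 5, 24, 3, 6, None, 45]
Compute height bottom-up (empty subtree = -1):
  height(3) = 1 + max(-1, -1) = 0
  height(6) = 1 + max(-1, -1) = 0
  height(5) = 1 + max(0, 0) = 1
  height(45) = 1 + max(-1, -1) = 0
  height(24) = 1 + max(-1, 0) = 1
  height(15) = 1 + max(1, 1) = 2
Height = 2


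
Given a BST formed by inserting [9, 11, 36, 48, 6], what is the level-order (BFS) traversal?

Tree insertion order: [9, 11, 36, 48, 6]
Tree (level-order array): [9, 6, 11, None, None, None, 36, None, 48]
BFS from the root, enqueuing left then right child of each popped node:
  queue [9] -> pop 9, enqueue [6, 11], visited so far: [9]
  queue [6, 11] -> pop 6, enqueue [none], visited so far: [9, 6]
  queue [11] -> pop 11, enqueue [36], visited so far: [9, 6, 11]
  queue [36] -> pop 36, enqueue [48], visited so far: [9, 6, 11, 36]
  queue [48] -> pop 48, enqueue [none], visited so far: [9, 6, 11, 36, 48]
Result: [9, 6, 11, 36, 48]


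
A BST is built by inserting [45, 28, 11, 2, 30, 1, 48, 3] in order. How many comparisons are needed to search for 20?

Search path for 20: 45 -> 28 -> 11
Found: False
Comparisons: 3


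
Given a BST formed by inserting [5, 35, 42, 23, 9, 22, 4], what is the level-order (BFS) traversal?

Tree insertion order: [5, 35, 42, 23, 9, 22, 4]
Tree (level-order array): [5, 4, 35, None, None, 23, 42, 9, None, None, None, None, 22]
BFS from the root, enqueuing left then right child of each popped node:
  queue [5] -> pop 5, enqueue [4, 35], visited so far: [5]
  queue [4, 35] -> pop 4, enqueue [none], visited so far: [5, 4]
  queue [35] -> pop 35, enqueue [23, 42], visited so far: [5, 4, 35]
  queue [23, 42] -> pop 23, enqueue [9], visited so far: [5, 4, 35, 23]
  queue [42, 9] -> pop 42, enqueue [none], visited so far: [5, 4, 35, 23, 42]
  queue [9] -> pop 9, enqueue [22], visited so far: [5, 4, 35, 23, 42, 9]
  queue [22] -> pop 22, enqueue [none], visited so far: [5, 4, 35, 23, 42, 9, 22]
Result: [5, 4, 35, 23, 42, 9, 22]


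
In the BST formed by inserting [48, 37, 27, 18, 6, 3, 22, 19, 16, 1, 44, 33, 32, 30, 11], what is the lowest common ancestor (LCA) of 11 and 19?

Tree insertion order: [48, 37, 27, 18, 6, 3, 22, 19, 16, 1, 44, 33, 32, 30, 11]
Tree (level-order array): [48, 37, None, 27, 44, 18, 33, None, None, 6, 22, 32, None, 3, 16, 19, None, 30, None, 1, None, 11]
In a BST, the LCA of p=11, q=19 is the first node v on the
root-to-leaf path with p <= v <= q (go left if both < v, right if both > v).
Walk from root:
  at 48: both 11 and 19 < 48, go left
  at 37: both 11 and 19 < 37, go left
  at 27: both 11 and 19 < 27, go left
  at 18: 11 <= 18 <= 19, this is the LCA
LCA = 18


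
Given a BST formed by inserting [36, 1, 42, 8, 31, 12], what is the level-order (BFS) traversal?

Tree insertion order: [36, 1, 42, 8, 31, 12]
Tree (level-order array): [36, 1, 42, None, 8, None, None, None, 31, 12]
BFS from the root, enqueuing left then right child of each popped node:
  queue [36] -> pop 36, enqueue [1, 42], visited so far: [36]
  queue [1, 42] -> pop 1, enqueue [8], visited so far: [36, 1]
  queue [42, 8] -> pop 42, enqueue [none], visited so far: [36, 1, 42]
  queue [8] -> pop 8, enqueue [31], visited so far: [36, 1, 42, 8]
  queue [31] -> pop 31, enqueue [12], visited so far: [36, 1, 42, 8, 31]
  queue [12] -> pop 12, enqueue [none], visited so far: [36, 1, 42, 8, 31, 12]
Result: [36, 1, 42, 8, 31, 12]


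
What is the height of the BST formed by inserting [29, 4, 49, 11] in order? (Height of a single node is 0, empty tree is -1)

Insertion order: [29, 4, 49, 11]
Tree (level-order array): [29, 4, 49, None, 11]
Compute height bottom-up (empty subtree = -1):
  height(11) = 1 + max(-1, -1) = 0
  height(4) = 1 + max(-1, 0) = 1
  height(49) = 1 + max(-1, -1) = 0
  height(29) = 1 + max(1, 0) = 2
Height = 2


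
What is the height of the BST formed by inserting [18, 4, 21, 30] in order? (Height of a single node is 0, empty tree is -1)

Insertion order: [18, 4, 21, 30]
Tree (level-order array): [18, 4, 21, None, None, None, 30]
Compute height bottom-up (empty subtree = -1):
  height(4) = 1 + max(-1, -1) = 0
  height(30) = 1 + max(-1, -1) = 0
  height(21) = 1 + max(-1, 0) = 1
  height(18) = 1 + max(0, 1) = 2
Height = 2


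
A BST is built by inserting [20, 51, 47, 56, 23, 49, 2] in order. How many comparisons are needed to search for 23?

Search path for 23: 20 -> 51 -> 47 -> 23
Found: True
Comparisons: 4


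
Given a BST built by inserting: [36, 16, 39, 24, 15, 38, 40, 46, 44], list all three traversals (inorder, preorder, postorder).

Tree insertion order: [36, 16, 39, 24, 15, 38, 40, 46, 44]
Tree (level-order array): [36, 16, 39, 15, 24, 38, 40, None, None, None, None, None, None, None, 46, 44]
Inorder (L, root, R): [15, 16, 24, 36, 38, 39, 40, 44, 46]
Preorder (root, L, R): [36, 16, 15, 24, 39, 38, 40, 46, 44]
Postorder (L, R, root): [15, 24, 16, 38, 44, 46, 40, 39, 36]


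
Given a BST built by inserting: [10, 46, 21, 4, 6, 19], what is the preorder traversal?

Tree insertion order: [10, 46, 21, 4, 6, 19]
Tree (level-order array): [10, 4, 46, None, 6, 21, None, None, None, 19]
Preorder traversal: [10, 4, 6, 46, 21, 19]


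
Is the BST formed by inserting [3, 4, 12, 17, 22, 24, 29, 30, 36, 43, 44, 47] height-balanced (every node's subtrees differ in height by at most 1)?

Tree (level-order array): [3, None, 4, None, 12, None, 17, None, 22, None, 24, None, 29, None, 30, None, 36, None, 43, None, 44, None, 47]
Definition: a tree is height-balanced if, at every node, |h(left) - h(right)| <= 1 (empty subtree has height -1).
Bottom-up per-node check:
  node 47: h_left=-1, h_right=-1, diff=0 [OK], height=0
  node 44: h_left=-1, h_right=0, diff=1 [OK], height=1
  node 43: h_left=-1, h_right=1, diff=2 [FAIL (|-1-1|=2 > 1)], height=2
  node 36: h_left=-1, h_right=2, diff=3 [FAIL (|-1-2|=3 > 1)], height=3
  node 30: h_left=-1, h_right=3, diff=4 [FAIL (|-1-3|=4 > 1)], height=4
  node 29: h_left=-1, h_right=4, diff=5 [FAIL (|-1-4|=5 > 1)], height=5
  node 24: h_left=-1, h_right=5, diff=6 [FAIL (|-1-5|=6 > 1)], height=6
  node 22: h_left=-1, h_right=6, diff=7 [FAIL (|-1-6|=7 > 1)], height=7
  node 17: h_left=-1, h_right=7, diff=8 [FAIL (|-1-7|=8 > 1)], height=8
  node 12: h_left=-1, h_right=8, diff=9 [FAIL (|-1-8|=9 > 1)], height=9
  node 4: h_left=-1, h_right=9, diff=10 [FAIL (|-1-9|=10 > 1)], height=10
  node 3: h_left=-1, h_right=10, diff=11 [FAIL (|-1-10|=11 > 1)], height=11
Node 43 violates the condition: |-1 - 1| = 2 > 1.
Result: Not balanced


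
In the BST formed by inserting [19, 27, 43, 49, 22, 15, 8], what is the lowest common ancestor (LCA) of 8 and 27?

Tree insertion order: [19, 27, 43, 49, 22, 15, 8]
Tree (level-order array): [19, 15, 27, 8, None, 22, 43, None, None, None, None, None, 49]
In a BST, the LCA of p=8, q=27 is the first node v on the
root-to-leaf path with p <= v <= q (go left if both < v, right if both > v).
Walk from root:
  at 19: 8 <= 19 <= 27, this is the LCA
LCA = 19


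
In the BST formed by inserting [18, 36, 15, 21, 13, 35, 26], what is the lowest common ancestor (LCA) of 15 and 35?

Tree insertion order: [18, 36, 15, 21, 13, 35, 26]
Tree (level-order array): [18, 15, 36, 13, None, 21, None, None, None, None, 35, 26]
In a BST, the LCA of p=15, q=35 is the first node v on the
root-to-leaf path with p <= v <= q (go left if both < v, right if both > v).
Walk from root:
  at 18: 15 <= 18 <= 35, this is the LCA
LCA = 18


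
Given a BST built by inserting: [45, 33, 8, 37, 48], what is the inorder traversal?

Tree insertion order: [45, 33, 8, 37, 48]
Tree (level-order array): [45, 33, 48, 8, 37]
Inorder traversal: [8, 33, 37, 45, 48]


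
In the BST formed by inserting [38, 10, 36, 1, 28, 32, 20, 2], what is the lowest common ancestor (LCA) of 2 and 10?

Tree insertion order: [38, 10, 36, 1, 28, 32, 20, 2]
Tree (level-order array): [38, 10, None, 1, 36, None, 2, 28, None, None, None, 20, 32]
In a BST, the LCA of p=2, q=10 is the first node v on the
root-to-leaf path with p <= v <= q (go left if both < v, right if both > v).
Walk from root:
  at 38: both 2 and 10 < 38, go left
  at 10: 2 <= 10 <= 10, this is the LCA
LCA = 10


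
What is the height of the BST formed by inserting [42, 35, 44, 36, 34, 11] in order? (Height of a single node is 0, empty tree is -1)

Insertion order: [42, 35, 44, 36, 34, 11]
Tree (level-order array): [42, 35, 44, 34, 36, None, None, 11]
Compute height bottom-up (empty subtree = -1):
  height(11) = 1 + max(-1, -1) = 0
  height(34) = 1 + max(0, -1) = 1
  height(36) = 1 + max(-1, -1) = 0
  height(35) = 1 + max(1, 0) = 2
  height(44) = 1 + max(-1, -1) = 0
  height(42) = 1 + max(2, 0) = 3
Height = 3


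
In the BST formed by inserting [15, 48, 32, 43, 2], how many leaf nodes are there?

Tree built from: [15, 48, 32, 43, 2]
Tree (level-order array): [15, 2, 48, None, None, 32, None, None, 43]
Rule: A leaf has 0 children.
Per-node child counts:
  node 15: 2 child(ren)
  node 2: 0 child(ren)
  node 48: 1 child(ren)
  node 32: 1 child(ren)
  node 43: 0 child(ren)
Matching nodes: [2, 43]
Count of leaf nodes: 2


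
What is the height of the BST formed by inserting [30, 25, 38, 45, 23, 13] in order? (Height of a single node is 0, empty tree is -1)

Insertion order: [30, 25, 38, 45, 23, 13]
Tree (level-order array): [30, 25, 38, 23, None, None, 45, 13]
Compute height bottom-up (empty subtree = -1):
  height(13) = 1 + max(-1, -1) = 0
  height(23) = 1 + max(0, -1) = 1
  height(25) = 1 + max(1, -1) = 2
  height(45) = 1 + max(-1, -1) = 0
  height(38) = 1 + max(-1, 0) = 1
  height(30) = 1 + max(2, 1) = 3
Height = 3


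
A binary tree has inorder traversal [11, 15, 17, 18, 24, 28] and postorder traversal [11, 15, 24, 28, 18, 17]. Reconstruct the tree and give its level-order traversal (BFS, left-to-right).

Inorder:   [11, 15, 17, 18, 24, 28]
Postorder: [11, 15, 24, 28, 18, 17]
Algorithm: postorder visits root last, so walk postorder right-to-left;
each value is the root of the current inorder slice — split it at that
value, recurse on the right subtree first, then the left.
Recursive splits:
  root=17; inorder splits into left=[11, 15], right=[18, 24, 28]
  root=18; inorder splits into left=[], right=[24, 28]
  root=28; inorder splits into left=[24], right=[]
  root=24; inorder splits into left=[], right=[]
  root=15; inorder splits into left=[11], right=[]
  root=11; inorder splits into left=[], right=[]
Reconstructed level-order: [17, 15, 18, 11, 28, 24]


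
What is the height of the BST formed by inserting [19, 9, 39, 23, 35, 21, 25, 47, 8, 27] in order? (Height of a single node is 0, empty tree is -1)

Insertion order: [19, 9, 39, 23, 35, 21, 25, 47, 8, 27]
Tree (level-order array): [19, 9, 39, 8, None, 23, 47, None, None, 21, 35, None, None, None, None, 25, None, None, 27]
Compute height bottom-up (empty subtree = -1):
  height(8) = 1 + max(-1, -1) = 0
  height(9) = 1 + max(0, -1) = 1
  height(21) = 1 + max(-1, -1) = 0
  height(27) = 1 + max(-1, -1) = 0
  height(25) = 1 + max(-1, 0) = 1
  height(35) = 1 + max(1, -1) = 2
  height(23) = 1 + max(0, 2) = 3
  height(47) = 1 + max(-1, -1) = 0
  height(39) = 1 + max(3, 0) = 4
  height(19) = 1 + max(1, 4) = 5
Height = 5


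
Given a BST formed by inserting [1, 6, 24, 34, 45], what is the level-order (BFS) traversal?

Tree insertion order: [1, 6, 24, 34, 45]
Tree (level-order array): [1, None, 6, None, 24, None, 34, None, 45]
BFS from the root, enqueuing left then right child of each popped node:
  queue [1] -> pop 1, enqueue [6], visited so far: [1]
  queue [6] -> pop 6, enqueue [24], visited so far: [1, 6]
  queue [24] -> pop 24, enqueue [34], visited so far: [1, 6, 24]
  queue [34] -> pop 34, enqueue [45], visited so far: [1, 6, 24, 34]
  queue [45] -> pop 45, enqueue [none], visited so far: [1, 6, 24, 34, 45]
Result: [1, 6, 24, 34, 45]


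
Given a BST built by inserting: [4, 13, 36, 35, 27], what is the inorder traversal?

Tree insertion order: [4, 13, 36, 35, 27]
Tree (level-order array): [4, None, 13, None, 36, 35, None, 27]
Inorder traversal: [4, 13, 27, 35, 36]


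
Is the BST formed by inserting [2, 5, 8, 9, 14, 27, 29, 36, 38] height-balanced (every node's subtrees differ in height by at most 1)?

Tree (level-order array): [2, None, 5, None, 8, None, 9, None, 14, None, 27, None, 29, None, 36, None, 38]
Definition: a tree is height-balanced if, at every node, |h(left) - h(right)| <= 1 (empty subtree has height -1).
Bottom-up per-node check:
  node 38: h_left=-1, h_right=-1, diff=0 [OK], height=0
  node 36: h_left=-1, h_right=0, diff=1 [OK], height=1
  node 29: h_left=-1, h_right=1, diff=2 [FAIL (|-1-1|=2 > 1)], height=2
  node 27: h_left=-1, h_right=2, diff=3 [FAIL (|-1-2|=3 > 1)], height=3
  node 14: h_left=-1, h_right=3, diff=4 [FAIL (|-1-3|=4 > 1)], height=4
  node 9: h_left=-1, h_right=4, diff=5 [FAIL (|-1-4|=5 > 1)], height=5
  node 8: h_left=-1, h_right=5, diff=6 [FAIL (|-1-5|=6 > 1)], height=6
  node 5: h_left=-1, h_right=6, diff=7 [FAIL (|-1-6|=7 > 1)], height=7
  node 2: h_left=-1, h_right=7, diff=8 [FAIL (|-1-7|=8 > 1)], height=8
Node 29 violates the condition: |-1 - 1| = 2 > 1.
Result: Not balanced


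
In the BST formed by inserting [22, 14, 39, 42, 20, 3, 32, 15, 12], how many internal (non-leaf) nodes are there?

Tree built from: [22, 14, 39, 42, 20, 3, 32, 15, 12]
Tree (level-order array): [22, 14, 39, 3, 20, 32, 42, None, 12, 15]
Rule: An internal node has at least one child.
Per-node child counts:
  node 22: 2 child(ren)
  node 14: 2 child(ren)
  node 3: 1 child(ren)
  node 12: 0 child(ren)
  node 20: 1 child(ren)
  node 15: 0 child(ren)
  node 39: 2 child(ren)
  node 32: 0 child(ren)
  node 42: 0 child(ren)
Matching nodes: [22, 14, 3, 20, 39]
Count of internal (non-leaf) nodes: 5


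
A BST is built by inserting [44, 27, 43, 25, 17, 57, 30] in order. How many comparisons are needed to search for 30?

Search path for 30: 44 -> 27 -> 43 -> 30
Found: True
Comparisons: 4


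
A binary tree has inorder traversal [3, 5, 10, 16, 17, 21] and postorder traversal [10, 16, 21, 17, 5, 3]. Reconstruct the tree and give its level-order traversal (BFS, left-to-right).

Inorder:   [3, 5, 10, 16, 17, 21]
Postorder: [10, 16, 21, 17, 5, 3]
Algorithm: postorder visits root last, so walk postorder right-to-left;
each value is the root of the current inorder slice — split it at that
value, recurse on the right subtree first, then the left.
Recursive splits:
  root=3; inorder splits into left=[], right=[5, 10, 16, 17, 21]
  root=5; inorder splits into left=[], right=[10, 16, 17, 21]
  root=17; inorder splits into left=[10, 16], right=[21]
  root=21; inorder splits into left=[], right=[]
  root=16; inorder splits into left=[10], right=[]
  root=10; inorder splits into left=[], right=[]
Reconstructed level-order: [3, 5, 17, 16, 21, 10]


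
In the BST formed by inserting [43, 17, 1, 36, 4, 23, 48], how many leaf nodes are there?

Tree built from: [43, 17, 1, 36, 4, 23, 48]
Tree (level-order array): [43, 17, 48, 1, 36, None, None, None, 4, 23]
Rule: A leaf has 0 children.
Per-node child counts:
  node 43: 2 child(ren)
  node 17: 2 child(ren)
  node 1: 1 child(ren)
  node 4: 0 child(ren)
  node 36: 1 child(ren)
  node 23: 0 child(ren)
  node 48: 0 child(ren)
Matching nodes: [4, 23, 48]
Count of leaf nodes: 3


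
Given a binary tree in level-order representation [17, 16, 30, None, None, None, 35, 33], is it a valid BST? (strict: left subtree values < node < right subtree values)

Level-order array: [17, 16, 30, None, None, None, 35, 33]
Validate using subtree bounds (lo, hi): at each node, require lo < value < hi,
then recurse left with hi=value and right with lo=value.
Preorder trace (stopping at first violation):
  at node 17 with bounds (-inf, +inf): OK
  at node 16 with bounds (-inf, 17): OK
  at node 30 with bounds (17, +inf): OK
  at node 35 with bounds (30, +inf): OK
  at node 33 with bounds (30, 35): OK
No violation found at any node.
Result: Valid BST


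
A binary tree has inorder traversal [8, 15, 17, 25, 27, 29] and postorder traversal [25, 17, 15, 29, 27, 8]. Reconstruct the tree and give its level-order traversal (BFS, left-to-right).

Inorder:   [8, 15, 17, 25, 27, 29]
Postorder: [25, 17, 15, 29, 27, 8]
Algorithm: postorder visits root last, so walk postorder right-to-left;
each value is the root of the current inorder slice — split it at that
value, recurse on the right subtree first, then the left.
Recursive splits:
  root=8; inorder splits into left=[], right=[15, 17, 25, 27, 29]
  root=27; inorder splits into left=[15, 17, 25], right=[29]
  root=29; inorder splits into left=[], right=[]
  root=15; inorder splits into left=[], right=[17, 25]
  root=17; inorder splits into left=[], right=[25]
  root=25; inorder splits into left=[], right=[]
Reconstructed level-order: [8, 27, 15, 29, 17, 25]


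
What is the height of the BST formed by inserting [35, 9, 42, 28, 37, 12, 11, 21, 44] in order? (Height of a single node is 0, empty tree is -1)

Insertion order: [35, 9, 42, 28, 37, 12, 11, 21, 44]
Tree (level-order array): [35, 9, 42, None, 28, 37, 44, 12, None, None, None, None, None, 11, 21]
Compute height bottom-up (empty subtree = -1):
  height(11) = 1 + max(-1, -1) = 0
  height(21) = 1 + max(-1, -1) = 0
  height(12) = 1 + max(0, 0) = 1
  height(28) = 1 + max(1, -1) = 2
  height(9) = 1 + max(-1, 2) = 3
  height(37) = 1 + max(-1, -1) = 0
  height(44) = 1 + max(-1, -1) = 0
  height(42) = 1 + max(0, 0) = 1
  height(35) = 1 + max(3, 1) = 4
Height = 4


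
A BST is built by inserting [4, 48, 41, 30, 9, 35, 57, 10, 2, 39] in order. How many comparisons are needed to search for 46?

Search path for 46: 4 -> 48 -> 41
Found: False
Comparisons: 3


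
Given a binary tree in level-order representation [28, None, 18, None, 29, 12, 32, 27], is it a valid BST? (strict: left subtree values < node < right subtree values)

Level-order array: [28, None, 18, None, 29, 12, 32, 27]
Validate using subtree bounds (lo, hi): at each node, require lo < value < hi,
then recurse left with hi=value and right with lo=value.
Preorder trace (stopping at first violation):
  at node 28 with bounds (-inf, +inf): OK
  at node 18 with bounds (28, +inf): VIOLATION
Node 18 violates its bound: not (28 < 18 < +inf).
Result: Not a valid BST


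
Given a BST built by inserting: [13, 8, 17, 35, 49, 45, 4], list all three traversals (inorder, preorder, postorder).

Tree insertion order: [13, 8, 17, 35, 49, 45, 4]
Tree (level-order array): [13, 8, 17, 4, None, None, 35, None, None, None, 49, 45]
Inorder (L, root, R): [4, 8, 13, 17, 35, 45, 49]
Preorder (root, L, R): [13, 8, 4, 17, 35, 49, 45]
Postorder (L, R, root): [4, 8, 45, 49, 35, 17, 13]


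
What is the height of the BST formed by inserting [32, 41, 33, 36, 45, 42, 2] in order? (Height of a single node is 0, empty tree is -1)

Insertion order: [32, 41, 33, 36, 45, 42, 2]
Tree (level-order array): [32, 2, 41, None, None, 33, 45, None, 36, 42]
Compute height bottom-up (empty subtree = -1):
  height(2) = 1 + max(-1, -1) = 0
  height(36) = 1 + max(-1, -1) = 0
  height(33) = 1 + max(-1, 0) = 1
  height(42) = 1 + max(-1, -1) = 0
  height(45) = 1 + max(0, -1) = 1
  height(41) = 1 + max(1, 1) = 2
  height(32) = 1 + max(0, 2) = 3
Height = 3


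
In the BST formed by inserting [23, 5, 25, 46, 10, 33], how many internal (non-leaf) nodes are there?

Tree built from: [23, 5, 25, 46, 10, 33]
Tree (level-order array): [23, 5, 25, None, 10, None, 46, None, None, 33]
Rule: An internal node has at least one child.
Per-node child counts:
  node 23: 2 child(ren)
  node 5: 1 child(ren)
  node 10: 0 child(ren)
  node 25: 1 child(ren)
  node 46: 1 child(ren)
  node 33: 0 child(ren)
Matching nodes: [23, 5, 25, 46]
Count of internal (non-leaf) nodes: 4


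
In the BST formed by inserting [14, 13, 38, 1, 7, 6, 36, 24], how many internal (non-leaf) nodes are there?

Tree built from: [14, 13, 38, 1, 7, 6, 36, 24]
Tree (level-order array): [14, 13, 38, 1, None, 36, None, None, 7, 24, None, 6]
Rule: An internal node has at least one child.
Per-node child counts:
  node 14: 2 child(ren)
  node 13: 1 child(ren)
  node 1: 1 child(ren)
  node 7: 1 child(ren)
  node 6: 0 child(ren)
  node 38: 1 child(ren)
  node 36: 1 child(ren)
  node 24: 0 child(ren)
Matching nodes: [14, 13, 1, 7, 38, 36]
Count of internal (non-leaf) nodes: 6


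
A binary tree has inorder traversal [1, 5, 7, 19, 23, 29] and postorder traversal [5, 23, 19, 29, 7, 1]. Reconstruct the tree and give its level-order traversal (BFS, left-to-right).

Inorder:   [1, 5, 7, 19, 23, 29]
Postorder: [5, 23, 19, 29, 7, 1]
Algorithm: postorder visits root last, so walk postorder right-to-left;
each value is the root of the current inorder slice — split it at that
value, recurse on the right subtree first, then the left.
Recursive splits:
  root=1; inorder splits into left=[], right=[5, 7, 19, 23, 29]
  root=7; inorder splits into left=[5], right=[19, 23, 29]
  root=29; inorder splits into left=[19, 23], right=[]
  root=19; inorder splits into left=[], right=[23]
  root=23; inorder splits into left=[], right=[]
  root=5; inorder splits into left=[], right=[]
Reconstructed level-order: [1, 7, 5, 29, 19, 23]


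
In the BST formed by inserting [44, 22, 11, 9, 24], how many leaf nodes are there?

Tree built from: [44, 22, 11, 9, 24]
Tree (level-order array): [44, 22, None, 11, 24, 9]
Rule: A leaf has 0 children.
Per-node child counts:
  node 44: 1 child(ren)
  node 22: 2 child(ren)
  node 11: 1 child(ren)
  node 9: 0 child(ren)
  node 24: 0 child(ren)
Matching nodes: [9, 24]
Count of leaf nodes: 2


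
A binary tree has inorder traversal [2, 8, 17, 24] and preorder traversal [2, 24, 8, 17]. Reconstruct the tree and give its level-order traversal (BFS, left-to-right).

Inorder:  [2, 8, 17, 24]
Preorder: [2, 24, 8, 17]
Algorithm: preorder visits root first, so consume preorder in order;
for each root, split the current inorder slice at that value into
left-subtree inorder and right-subtree inorder, then recurse.
Recursive splits:
  root=2; inorder splits into left=[], right=[8, 17, 24]
  root=24; inorder splits into left=[8, 17], right=[]
  root=8; inorder splits into left=[], right=[17]
  root=17; inorder splits into left=[], right=[]
Reconstructed level-order: [2, 24, 8, 17]


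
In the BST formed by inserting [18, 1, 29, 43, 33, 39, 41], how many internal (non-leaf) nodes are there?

Tree built from: [18, 1, 29, 43, 33, 39, 41]
Tree (level-order array): [18, 1, 29, None, None, None, 43, 33, None, None, 39, None, 41]
Rule: An internal node has at least one child.
Per-node child counts:
  node 18: 2 child(ren)
  node 1: 0 child(ren)
  node 29: 1 child(ren)
  node 43: 1 child(ren)
  node 33: 1 child(ren)
  node 39: 1 child(ren)
  node 41: 0 child(ren)
Matching nodes: [18, 29, 43, 33, 39]
Count of internal (non-leaf) nodes: 5


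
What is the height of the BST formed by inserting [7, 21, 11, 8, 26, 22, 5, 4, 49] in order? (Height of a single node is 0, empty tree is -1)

Insertion order: [7, 21, 11, 8, 26, 22, 5, 4, 49]
Tree (level-order array): [7, 5, 21, 4, None, 11, 26, None, None, 8, None, 22, 49]
Compute height bottom-up (empty subtree = -1):
  height(4) = 1 + max(-1, -1) = 0
  height(5) = 1 + max(0, -1) = 1
  height(8) = 1 + max(-1, -1) = 0
  height(11) = 1 + max(0, -1) = 1
  height(22) = 1 + max(-1, -1) = 0
  height(49) = 1 + max(-1, -1) = 0
  height(26) = 1 + max(0, 0) = 1
  height(21) = 1 + max(1, 1) = 2
  height(7) = 1 + max(1, 2) = 3
Height = 3


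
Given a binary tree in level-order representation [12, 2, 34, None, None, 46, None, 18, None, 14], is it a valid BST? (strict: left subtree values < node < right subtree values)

Level-order array: [12, 2, 34, None, None, 46, None, 18, None, 14]
Validate using subtree bounds (lo, hi): at each node, require lo < value < hi,
then recurse left with hi=value and right with lo=value.
Preorder trace (stopping at first violation):
  at node 12 with bounds (-inf, +inf): OK
  at node 2 with bounds (-inf, 12): OK
  at node 34 with bounds (12, +inf): OK
  at node 46 with bounds (12, 34): VIOLATION
Node 46 violates its bound: not (12 < 46 < 34).
Result: Not a valid BST


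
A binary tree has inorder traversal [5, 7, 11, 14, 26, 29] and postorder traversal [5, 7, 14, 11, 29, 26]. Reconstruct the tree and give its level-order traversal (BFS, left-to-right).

Inorder:   [5, 7, 11, 14, 26, 29]
Postorder: [5, 7, 14, 11, 29, 26]
Algorithm: postorder visits root last, so walk postorder right-to-left;
each value is the root of the current inorder slice — split it at that
value, recurse on the right subtree first, then the left.
Recursive splits:
  root=26; inorder splits into left=[5, 7, 11, 14], right=[29]
  root=29; inorder splits into left=[], right=[]
  root=11; inorder splits into left=[5, 7], right=[14]
  root=14; inorder splits into left=[], right=[]
  root=7; inorder splits into left=[5], right=[]
  root=5; inorder splits into left=[], right=[]
Reconstructed level-order: [26, 11, 29, 7, 14, 5]


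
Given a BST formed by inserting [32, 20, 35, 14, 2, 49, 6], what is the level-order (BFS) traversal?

Tree insertion order: [32, 20, 35, 14, 2, 49, 6]
Tree (level-order array): [32, 20, 35, 14, None, None, 49, 2, None, None, None, None, 6]
BFS from the root, enqueuing left then right child of each popped node:
  queue [32] -> pop 32, enqueue [20, 35], visited so far: [32]
  queue [20, 35] -> pop 20, enqueue [14], visited so far: [32, 20]
  queue [35, 14] -> pop 35, enqueue [49], visited so far: [32, 20, 35]
  queue [14, 49] -> pop 14, enqueue [2], visited so far: [32, 20, 35, 14]
  queue [49, 2] -> pop 49, enqueue [none], visited so far: [32, 20, 35, 14, 49]
  queue [2] -> pop 2, enqueue [6], visited so far: [32, 20, 35, 14, 49, 2]
  queue [6] -> pop 6, enqueue [none], visited so far: [32, 20, 35, 14, 49, 2, 6]
Result: [32, 20, 35, 14, 49, 2, 6]


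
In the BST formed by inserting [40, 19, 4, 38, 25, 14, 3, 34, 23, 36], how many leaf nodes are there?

Tree built from: [40, 19, 4, 38, 25, 14, 3, 34, 23, 36]
Tree (level-order array): [40, 19, None, 4, 38, 3, 14, 25, None, None, None, None, None, 23, 34, None, None, None, 36]
Rule: A leaf has 0 children.
Per-node child counts:
  node 40: 1 child(ren)
  node 19: 2 child(ren)
  node 4: 2 child(ren)
  node 3: 0 child(ren)
  node 14: 0 child(ren)
  node 38: 1 child(ren)
  node 25: 2 child(ren)
  node 23: 0 child(ren)
  node 34: 1 child(ren)
  node 36: 0 child(ren)
Matching nodes: [3, 14, 23, 36]
Count of leaf nodes: 4


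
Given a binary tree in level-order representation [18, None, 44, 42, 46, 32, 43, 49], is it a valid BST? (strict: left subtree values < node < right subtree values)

Level-order array: [18, None, 44, 42, 46, 32, 43, 49]
Validate using subtree bounds (lo, hi): at each node, require lo < value < hi,
then recurse left with hi=value and right with lo=value.
Preorder trace (stopping at first violation):
  at node 18 with bounds (-inf, +inf): OK
  at node 44 with bounds (18, +inf): OK
  at node 42 with bounds (18, 44): OK
  at node 32 with bounds (18, 42): OK
  at node 43 with bounds (42, 44): OK
  at node 46 with bounds (44, +inf): OK
  at node 49 with bounds (44, 46): VIOLATION
Node 49 violates its bound: not (44 < 49 < 46).
Result: Not a valid BST


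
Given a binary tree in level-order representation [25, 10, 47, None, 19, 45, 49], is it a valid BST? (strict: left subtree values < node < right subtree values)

Level-order array: [25, 10, 47, None, 19, 45, 49]
Validate using subtree bounds (lo, hi): at each node, require lo < value < hi,
then recurse left with hi=value and right with lo=value.
Preorder trace (stopping at first violation):
  at node 25 with bounds (-inf, +inf): OK
  at node 10 with bounds (-inf, 25): OK
  at node 19 with bounds (10, 25): OK
  at node 47 with bounds (25, +inf): OK
  at node 45 with bounds (25, 47): OK
  at node 49 with bounds (47, +inf): OK
No violation found at any node.
Result: Valid BST


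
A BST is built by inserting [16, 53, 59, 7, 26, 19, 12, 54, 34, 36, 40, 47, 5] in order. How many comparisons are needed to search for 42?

Search path for 42: 16 -> 53 -> 26 -> 34 -> 36 -> 40 -> 47
Found: False
Comparisons: 7


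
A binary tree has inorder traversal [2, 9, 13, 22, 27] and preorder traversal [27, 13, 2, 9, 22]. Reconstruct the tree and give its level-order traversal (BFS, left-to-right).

Inorder:  [2, 9, 13, 22, 27]
Preorder: [27, 13, 2, 9, 22]
Algorithm: preorder visits root first, so consume preorder in order;
for each root, split the current inorder slice at that value into
left-subtree inorder and right-subtree inorder, then recurse.
Recursive splits:
  root=27; inorder splits into left=[2, 9, 13, 22], right=[]
  root=13; inorder splits into left=[2, 9], right=[22]
  root=2; inorder splits into left=[], right=[9]
  root=9; inorder splits into left=[], right=[]
  root=22; inorder splits into left=[], right=[]
Reconstructed level-order: [27, 13, 2, 22, 9]


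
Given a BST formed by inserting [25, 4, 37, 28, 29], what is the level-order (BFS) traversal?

Tree insertion order: [25, 4, 37, 28, 29]
Tree (level-order array): [25, 4, 37, None, None, 28, None, None, 29]
BFS from the root, enqueuing left then right child of each popped node:
  queue [25] -> pop 25, enqueue [4, 37], visited so far: [25]
  queue [4, 37] -> pop 4, enqueue [none], visited so far: [25, 4]
  queue [37] -> pop 37, enqueue [28], visited so far: [25, 4, 37]
  queue [28] -> pop 28, enqueue [29], visited so far: [25, 4, 37, 28]
  queue [29] -> pop 29, enqueue [none], visited so far: [25, 4, 37, 28, 29]
Result: [25, 4, 37, 28, 29]


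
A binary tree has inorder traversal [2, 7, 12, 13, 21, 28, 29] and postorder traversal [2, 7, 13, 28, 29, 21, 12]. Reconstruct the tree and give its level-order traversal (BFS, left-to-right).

Inorder:   [2, 7, 12, 13, 21, 28, 29]
Postorder: [2, 7, 13, 28, 29, 21, 12]
Algorithm: postorder visits root last, so walk postorder right-to-left;
each value is the root of the current inorder slice — split it at that
value, recurse on the right subtree first, then the left.
Recursive splits:
  root=12; inorder splits into left=[2, 7], right=[13, 21, 28, 29]
  root=21; inorder splits into left=[13], right=[28, 29]
  root=29; inorder splits into left=[28], right=[]
  root=28; inorder splits into left=[], right=[]
  root=13; inorder splits into left=[], right=[]
  root=7; inorder splits into left=[2], right=[]
  root=2; inorder splits into left=[], right=[]
Reconstructed level-order: [12, 7, 21, 2, 13, 29, 28]


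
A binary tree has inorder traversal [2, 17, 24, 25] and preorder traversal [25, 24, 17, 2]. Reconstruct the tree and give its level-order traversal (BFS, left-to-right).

Inorder:  [2, 17, 24, 25]
Preorder: [25, 24, 17, 2]
Algorithm: preorder visits root first, so consume preorder in order;
for each root, split the current inorder slice at that value into
left-subtree inorder and right-subtree inorder, then recurse.
Recursive splits:
  root=25; inorder splits into left=[2, 17, 24], right=[]
  root=24; inorder splits into left=[2, 17], right=[]
  root=17; inorder splits into left=[2], right=[]
  root=2; inorder splits into left=[], right=[]
Reconstructed level-order: [25, 24, 17, 2]


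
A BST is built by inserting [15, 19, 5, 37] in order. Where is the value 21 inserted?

Starting tree (level order): [15, 5, 19, None, None, None, 37]
Insertion path: 15 -> 19 -> 37
Result: insert 21 as left child of 37
Final tree (level order): [15, 5, 19, None, None, None, 37, 21]


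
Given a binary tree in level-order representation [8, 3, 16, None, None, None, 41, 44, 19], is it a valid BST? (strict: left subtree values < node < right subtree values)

Level-order array: [8, 3, 16, None, None, None, 41, 44, 19]
Validate using subtree bounds (lo, hi): at each node, require lo < value < hi,
then recurse left with hi=value and right with lo=value.
Preorder trace (stopping at first violation):
  at node 8 with bounds (-inf, +inf): OK
  at node 3 with bounds (-inf, 8): OK
  at node 16 with bounds (8, +inf): OK
  at node 41 with bounds (16, +inf): OK
  at node 44 with bounds (16, 41): VIOLATION
Node 44 violates its bound: not (16 < 44 < 41).
Result: Not a valid BST


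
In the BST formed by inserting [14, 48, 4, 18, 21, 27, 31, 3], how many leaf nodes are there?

Tree built from: [14, 48, 4, 18, 21, 27, 31, 3]
Tree (level-order array): [14, 4, 48, 3, None, 18, None, None, None, None, 21, None, 27, None, 31]
Rule: A leaf has 0 children.
Per-node child counts:
  node 14: 2 child(ren)
  node 4: 1 child(ren)
  node 3: 0 child(ren)
  node 48: 1 child(ren)
  node 18: 1 child(ren)
  node 21: 1 child(ren)
  node 27: 1 child(ren)
  node 31: 0 child(ren)
Matching nodes: [3, 31]
Count of leaf nodes: 2


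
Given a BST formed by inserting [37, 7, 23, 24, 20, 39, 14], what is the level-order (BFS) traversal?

Tree insertion order: [37, 7, 23, 24, 20, 39, 14]
Tree (level-order array): [37, 7, 39, None, 23, None, None, 20, 24, 14]
BFS from the root, enqueuing left then right child of each popped node:
  queue [37] -> pop 37, enqueue [7, 39], visited so far: [37]
  queue [7, 39] -> pop 7, enqueue [23], visited so far: [37, 7]
  queue [39, 23] -> pop 39, enqueue [none], visited so far: [37, 7, 39]
  queue [23] -> pop 23, enqueue [20, 24], visited so far: [37, 7, 39, 23]
  queue [20, 24] -> pop 20, enqueue [14], visited so far: [37, 7, 39, 23, 20]
  queue [24, 14] -> pop 24, enqueue [none], visited so far: [37, 7, 39, 23, 20, 24]
  queue [14] -> pop 14, enqueue [none], visited so far: [37, 7, 39, 23, 20, 24, 14]
Result: [37, 7, 39, 23, 20, 24, 14]
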